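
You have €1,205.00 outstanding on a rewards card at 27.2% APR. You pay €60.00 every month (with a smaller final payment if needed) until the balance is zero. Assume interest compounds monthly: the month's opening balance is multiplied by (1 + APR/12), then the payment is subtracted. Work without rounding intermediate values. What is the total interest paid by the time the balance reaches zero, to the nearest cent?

€420.98

Monthly rate r = 27.2%/12 = 2.26667% = 0.0226667.
Payoff takes n = ⌈−ln(1 − rB₀/P)/ln(1+r)⌉ = ⌈27.099⌉ = 28 payments; the last is €5.98.
Total paid = 27·€60.00 + €5.98 = €1,625.98.
Total interest = total paid − principal = €1,625.98 − €1,205.00 = €420.98.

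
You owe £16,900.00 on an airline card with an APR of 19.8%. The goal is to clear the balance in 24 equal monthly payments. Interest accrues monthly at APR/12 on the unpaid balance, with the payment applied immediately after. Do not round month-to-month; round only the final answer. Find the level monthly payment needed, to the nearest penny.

Monthly rate r = 19.8%/12 = 1.65% = 0.0165.
Level-payment amortization: P = B₀·r / (1 − (1+r)^(−n)) = 16900.00·0.0165 / (1 − 1.0165^(−24)).
Denominator 1 − (1+r)^(−24) = 0.324814964.
P = 278.85 / 0.324814964 ≈ 858.49.

£858.49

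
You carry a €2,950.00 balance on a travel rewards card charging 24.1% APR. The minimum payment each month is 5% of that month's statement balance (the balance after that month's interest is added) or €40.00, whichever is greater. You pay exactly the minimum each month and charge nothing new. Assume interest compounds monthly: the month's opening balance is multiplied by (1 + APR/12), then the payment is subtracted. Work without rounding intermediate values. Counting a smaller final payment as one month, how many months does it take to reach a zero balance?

68 months

Monthly rate r = 24.1%/12 = 2.00833% = 0.0200833.
While 5% of the post-interest balance exceeds €40.00, each month B ← (B·(1+r))·(1 − 0.05), i.e. B shrinks by the factor (1+r)·0.95 = 0.96908.
This holds for months 1–43. Entering month 44 the balance is €764.31; 5% of the post-interest balance is now below €40.00, so the flat €40.00 minimum applies from here.
From month 44 a fixed €40.00 at rate r clears €764.31 in 25 more payments. Total: 43 + 25 = 68 months.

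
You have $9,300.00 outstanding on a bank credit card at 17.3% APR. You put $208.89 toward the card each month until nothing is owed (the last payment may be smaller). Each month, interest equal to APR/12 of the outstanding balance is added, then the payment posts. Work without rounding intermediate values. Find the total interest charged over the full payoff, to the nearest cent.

$5,684.92

Monthly rate r = 17.3%/12 = 1.44167% = 0.0144167.
Payoff takes n = ⌈−ln(1 − rB₀/P)/ln(1+r)⌉ = ⌈71.735⌉ = 72 payments; the last is $153.73.
Total paid = 71·$208.89 + $153.73 = $14,984.92.
Total interest = total paid − principal = $14,984.92 − $9,300.00 = $5,684.92.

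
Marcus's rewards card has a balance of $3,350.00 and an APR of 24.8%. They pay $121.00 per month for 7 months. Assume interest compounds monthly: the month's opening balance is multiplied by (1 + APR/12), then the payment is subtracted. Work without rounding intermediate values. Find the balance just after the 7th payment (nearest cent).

$2,964.38

Monthly rate r = 24.8%/12 = 2.06667% = 0.0206667.
Each month: B ← B·(1+r) − $121.00.
Month 1: interest $69.23; balance after payment $3,298.23.
Month 2: interest $68.16; balance after payment $3,245.40.
Month 3: interest $67.07; balance after payment $3,191.47.
Month 4: interest $65.96; balance after payment $3,136.43.
Month 5: interest $64.82; balance after payment $3,080.24.
Month 6: interest $63.66; balance after payment $3,022.90.
Month 7: interest $62.47; balance after payment $2,964.38.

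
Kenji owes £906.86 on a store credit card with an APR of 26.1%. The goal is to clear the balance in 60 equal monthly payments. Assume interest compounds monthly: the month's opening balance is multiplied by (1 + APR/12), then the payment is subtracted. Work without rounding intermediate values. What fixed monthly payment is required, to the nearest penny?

£27.21

Monthly rate r = 26.1%/12 = 2.175% = 0.02175.
Level-payment amortization: P = B₀·r / (1 − (1+r)^(−n)) = 906.86·0.02175 / (1 − 1.02175^(−60)).
Denominator 1 − (1+r)^(−60) = 0.725007267.
P = 19.7242 / 0.725007267 ≈ 27.21.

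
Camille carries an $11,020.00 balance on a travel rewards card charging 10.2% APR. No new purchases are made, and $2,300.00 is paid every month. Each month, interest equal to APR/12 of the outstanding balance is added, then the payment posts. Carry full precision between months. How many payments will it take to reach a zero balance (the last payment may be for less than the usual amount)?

Monthly rate r = 10.2%/12 = 0.85% = 0.0085.
Recurrence: B ← B·(1+r) − $2,300.00.
Month 1: interest $93.67; balance after payment $8,813.67.
Month 2: interest $74.92; balance after payment $6,588.59.
Month 3: interest $56.00; balance after payment $4,344.59.
Month 4: interest $36.93; balance after payment $2,081.52.
Month 5: interest $17.69; balance after payment $0.00.

5 payments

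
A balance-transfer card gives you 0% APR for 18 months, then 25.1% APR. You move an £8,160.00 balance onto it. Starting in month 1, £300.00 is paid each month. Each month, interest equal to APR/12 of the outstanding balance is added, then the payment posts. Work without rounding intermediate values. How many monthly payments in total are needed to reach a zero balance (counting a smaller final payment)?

Promo months 1–18 at r₀ = 0%/12 = 0; months 19+ at r₁ = 25.1%/12 = 0.0209167.
After month 18 (no interest yet): B = £8,160.00 − 18·£300.00 = £2,760.00.
Then at r₁ with £300.00/mo: n₂ = −ln(1 − r₁·B/P)/ln(1+r₁) ≈ 10.32 → 11 more payments.

29 payments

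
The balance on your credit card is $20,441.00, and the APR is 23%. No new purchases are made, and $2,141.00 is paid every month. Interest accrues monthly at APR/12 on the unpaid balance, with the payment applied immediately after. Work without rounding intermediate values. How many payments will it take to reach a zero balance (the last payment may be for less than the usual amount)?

11 months

Monthly rate r = 23%/12 = 1.91667% = 0.0191667.
Recurrence: B ← B·(1+r) − $2,141.00.
Month 1: interest $391.79; balance after payment $18,691.79.
Month 2: interest $358.26; balance after payment $16,909.05.
Closed form: n = −ln(1 − rB₀/P)/ln(1+r) = −ln(0.81701)/ln(1.01917) ≈ 10.645, so the balance reaches zero during payment 11.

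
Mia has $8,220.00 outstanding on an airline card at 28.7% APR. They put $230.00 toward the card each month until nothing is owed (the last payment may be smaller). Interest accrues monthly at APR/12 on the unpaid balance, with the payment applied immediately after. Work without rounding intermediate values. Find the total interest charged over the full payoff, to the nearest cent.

$10,555.89

Monthly rate r = 28.7%/12 = 2.39167% = 0.0239167.
Payoff takes n = ⌈−ln(1 − rB₀/P)/ln(1+r)⌉ = ⌈81.632⌉ = 82 payments; the last is $145.89.
Total paid = 81·$230.00 + $145.89 = $18,775.89.
Total interest = total paid − principal = $18,775.89 − $8,220.00 = $10,555.89.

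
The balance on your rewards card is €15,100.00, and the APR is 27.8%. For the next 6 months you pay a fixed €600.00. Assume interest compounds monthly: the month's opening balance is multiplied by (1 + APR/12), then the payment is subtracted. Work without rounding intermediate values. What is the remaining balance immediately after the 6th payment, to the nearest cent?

€13,509.23

Monthly rate r = 27.8%/12 = 2.31667% = 0.0231667.
Each month: B ← B·(1+r) − €600.00.
Month 1: interest €349.82; balance after payment €14,849.82.
Month 2: interest €344.02; balance after payment €14,593.84.
Month 3: interest €338.09; balance after payment €14,331.93.
Month 4: interest €332.02; balance after payment €14,063.95.
Month 5: interest €325.81; balance after payment €13,789.77.
Month 6: interest €319.46; balance after payment €13,509.23.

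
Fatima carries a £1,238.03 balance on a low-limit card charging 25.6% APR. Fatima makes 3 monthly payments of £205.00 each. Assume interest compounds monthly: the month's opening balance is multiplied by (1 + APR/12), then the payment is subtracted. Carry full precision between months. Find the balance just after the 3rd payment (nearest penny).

Monthly rate r = 25.6%/12 = 2.13333% = 0.0213333.
Each month: B ← B·(1+r) − £205.00.
Month 1: interest £26.41; balance after payment £1,059.44.
Month 2: interest £22.60; balance after payment £877.04.
Month 3: interest £18.71; balance after payment £690.75.

£690.75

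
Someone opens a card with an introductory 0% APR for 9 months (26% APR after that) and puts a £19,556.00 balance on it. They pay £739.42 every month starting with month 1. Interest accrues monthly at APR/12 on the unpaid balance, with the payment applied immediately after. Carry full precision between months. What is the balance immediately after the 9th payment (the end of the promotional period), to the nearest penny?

Promo months 1–9 at r₀ = 0%/12 = 0; months 10+ at r₁ = 26%/12 = 0.0216667.
After month 9 (no interest yet): B = £19,556.00 − 9·£739.42 = £12,901.22.

£12,901.22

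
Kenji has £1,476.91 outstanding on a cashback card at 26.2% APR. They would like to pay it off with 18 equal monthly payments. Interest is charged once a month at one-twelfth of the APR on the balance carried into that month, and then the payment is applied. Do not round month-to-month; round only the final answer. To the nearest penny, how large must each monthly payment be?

£100.11

Monthly rate r = 26.2%/12 = 2.18333% = 0.0218333.
Level-payment amortization: P = B₀·r / (1 − (1+r)^(−n)) = 1476.91·0.0218333 / (1 − 1.02183^(−18)).
Denominator 1 − (1+r)^(−18) = 0.322110641.
P = 32.2459 / 0.322110641 ≈ 100.11.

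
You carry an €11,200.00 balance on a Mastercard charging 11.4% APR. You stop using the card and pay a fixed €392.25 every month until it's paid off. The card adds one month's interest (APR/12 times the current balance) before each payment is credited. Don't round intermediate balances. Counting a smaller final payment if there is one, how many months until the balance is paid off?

Monthly rate r = 11.4%/12 = 0.95% = 0.0095.
Recurrence: B ← B·(1+r) − €392.25.
Month 1: interest €106.40; balance after payment €10,914.15.
Month 2: interest €103.68; balance after payment €10,625.58.
Closed form: n = −ln(1 − rB₀/P)/ln(1+r) = −ln(0.72874)/ln(1.0095) ≈ 33.467, so the balance reaches zero during payment 34.

34 payments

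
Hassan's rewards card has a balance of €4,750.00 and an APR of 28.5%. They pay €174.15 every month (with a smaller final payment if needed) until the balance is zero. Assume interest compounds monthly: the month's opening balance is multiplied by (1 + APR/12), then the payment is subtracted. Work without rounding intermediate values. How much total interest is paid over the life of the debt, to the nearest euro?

Monthly rate r = 28.5%/12 = 2.375% = 0.02375.
Payoff takes n = ⌈−ln(1 − rB₀/P)/ln(1+r)⌉ = ⌈44.458⌉ = 45 payments; the last is €80.21.
Total paid = 44·€174.15 + €80.21 = €7,742.81.
Total interest = total paid − principal = €7,742.81 − €4,750.00 = €2,992.81.

€2,993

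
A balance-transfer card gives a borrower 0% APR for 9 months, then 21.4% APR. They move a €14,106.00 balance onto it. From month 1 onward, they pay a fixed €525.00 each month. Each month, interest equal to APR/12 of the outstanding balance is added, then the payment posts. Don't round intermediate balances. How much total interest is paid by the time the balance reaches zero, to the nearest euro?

Promo months 1–9 at r₀ = 0%/12 = 0; months 10+ at r₁ = 21.4%/12 = 0.0178333.
After month 9 (no interest yet): B = €14,106.00 − 9·€525.00 = €9,381.00.
Then at r₁ with €525.00/mo: n₂ = −ln(1 − r₁·B/P)/ln(1+r₁) ≈ 21.71 → 22 more payments.
Total paid = 30·€525.00 + €371.88 = €16,121.88; interest = €16,121.88 − €14,106.00 = €2,015.88.

€2,016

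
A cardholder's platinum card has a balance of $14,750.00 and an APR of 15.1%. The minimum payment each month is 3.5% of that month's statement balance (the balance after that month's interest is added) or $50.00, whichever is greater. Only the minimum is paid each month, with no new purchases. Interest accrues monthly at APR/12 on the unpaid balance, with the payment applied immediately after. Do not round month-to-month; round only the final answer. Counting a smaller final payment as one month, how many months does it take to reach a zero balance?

137 months

Monthly rate r = 15.1%/12 = 1.25833% = 0.0125833.
While 3.5% of the post-interest balance exceeds $50.00, each month B ← (B·(1+r))·(1 − 0.035), i.e. B shrinks by the factor (1+r)·0.965 = 0.97714.
This holds for months 1–102. Entering month 103 the balance is $1,394.82; 3.5% of the post-interest balance is now below $50.00, so the flat $50.00 minimum applies from here.
From month 103 a fixed $50.00 at rate r clears $1,394.82 in 35 more payments. Total: 102 + 35 = 137 months.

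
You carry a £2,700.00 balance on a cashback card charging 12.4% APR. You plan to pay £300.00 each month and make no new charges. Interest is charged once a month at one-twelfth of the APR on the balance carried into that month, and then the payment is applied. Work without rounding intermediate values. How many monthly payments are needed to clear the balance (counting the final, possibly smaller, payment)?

Monthly rate r = 12.4%/12 = 1.03333% = 0.0103333.
Recurrence: B ← B·(1+r) − £300.00.
Month 1: interest £27.90; balance after payment £2,427.90.
Month 2: interest £25.09; balance after payment £2,152.99.
Closed form: n = −ln(1 − rB₀/P)/ln(1+r) = −ln(0.907)/ln(1.01033) ≈ 9.495, so the balance reaches zero during payment 10.

10 payments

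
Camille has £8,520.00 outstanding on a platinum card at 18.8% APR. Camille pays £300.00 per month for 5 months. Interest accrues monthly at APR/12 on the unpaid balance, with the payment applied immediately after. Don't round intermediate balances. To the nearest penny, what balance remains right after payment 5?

£7,660.90

Monthly rate r = 18.8%/12 = 1.56667% = 0.0156667.
Each month: B ← B·(1+r) − £300.00.
Month 1: interest £133.48; balance after payment £8,353.48.
Month 2: interest £130.87; balance after payment £8,184.35.
Month 3: interest £128.22; balance after payment £8,012.57.
Month 4: interest £125.53; balance after payment £7,838.10.
Month 5: interest £122.80; balance after payment £7,660.90.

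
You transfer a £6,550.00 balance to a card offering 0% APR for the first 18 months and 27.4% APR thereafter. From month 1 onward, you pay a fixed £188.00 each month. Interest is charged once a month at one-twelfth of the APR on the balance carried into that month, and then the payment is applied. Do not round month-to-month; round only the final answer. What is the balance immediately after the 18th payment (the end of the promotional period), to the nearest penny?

Promo months 1–18 at r₀ = 0%/12 = 0; months 19+ at r₁ = 27.4%/12 = 0.0228333.
After month 18 (no interest yet): B = £6,550.00 − 18·£188.00 = £3,166.00.

£3,166.00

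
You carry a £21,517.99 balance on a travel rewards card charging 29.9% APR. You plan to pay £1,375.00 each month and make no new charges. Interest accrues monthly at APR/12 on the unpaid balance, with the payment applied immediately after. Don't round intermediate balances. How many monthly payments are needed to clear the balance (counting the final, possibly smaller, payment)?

21 payments

Monthly rate r = 29.9%/12 = 2.49167% = 0.0249167.
Recurrence: B ← B·(1+r) − £1,375.00.
Month 1: interest £536.16; balance after payment £20,679.15.
Month 2: interest £515.26; balance after payment £19,819.40.
Closed form: n = −ln(1 − rB₀/P)/ln(1+r) = −ln(0.61007)/ln(1.02492) ≈ 20.080, so the balance reaches zero during payment 21.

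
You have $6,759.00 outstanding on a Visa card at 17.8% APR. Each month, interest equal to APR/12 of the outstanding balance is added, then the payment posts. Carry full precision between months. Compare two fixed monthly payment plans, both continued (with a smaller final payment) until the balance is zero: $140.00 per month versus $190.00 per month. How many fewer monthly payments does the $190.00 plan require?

35 fewer payments

Monthly rate r = 17.8%/12 = 1.48333% = 0.0148333.
At $140.00/mo: n = ⌈−ln(1 − rB₀/P)/ln(1+r)⌉ = 86 payments (last $73.21); total interest = total paid − $6,759.00 = $5,214.21.
At $190.00/mo: 51 payments (last $179.06); total interest $2,920.06.
Payments saved = 86 − 51 = 35.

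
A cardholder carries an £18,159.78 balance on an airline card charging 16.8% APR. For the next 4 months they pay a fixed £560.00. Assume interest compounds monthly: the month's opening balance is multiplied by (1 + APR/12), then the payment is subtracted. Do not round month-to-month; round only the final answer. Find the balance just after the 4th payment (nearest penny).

Monthly rate r = 16.8%/12 = 1.4% = 0.014.
Each month: B ← B·(1+r) − £560.00.
Month 1: interest £254.24; balance after payment £17,854.02.
Month 2: interest £249.96; balance after payment £17,543.97.
Month 3: interest £245.62; balance after payment £17,229.59.
Month 4: interest £241.21; balance after payment £16,910.80.

£16,910.80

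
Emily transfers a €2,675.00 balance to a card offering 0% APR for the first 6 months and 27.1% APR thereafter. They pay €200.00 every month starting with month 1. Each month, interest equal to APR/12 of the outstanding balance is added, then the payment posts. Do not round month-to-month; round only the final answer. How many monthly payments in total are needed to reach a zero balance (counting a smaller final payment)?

15 payments

Promo months 1–6 at r₀ = 0%/12 = 0; months 7+ at r₁ = 27.1%/12 = 0.0225833.
After month 6 (no interest yet): B = €2,675.00 − 6·€200.00 = €1,475.00.
Then at r₁ with €200.00/mo: n₂ = −ln(1 − r₁·B/P)/ln(1+r₁) ≈ 8.16 → 9 more payments.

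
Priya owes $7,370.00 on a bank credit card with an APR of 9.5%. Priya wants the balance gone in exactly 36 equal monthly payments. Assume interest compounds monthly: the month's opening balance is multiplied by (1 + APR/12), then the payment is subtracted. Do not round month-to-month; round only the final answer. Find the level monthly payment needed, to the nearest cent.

Monthly rate r = 9.5%/12 = 0.791667% = 0.00791667.
Level-payment amortization: P = B₀·r / (1 − (1+r)^(−n)) = 7370.00·0.00791667 / (1 − 1.00792^(−36)).
Denominator 1 − (1+r)^(−36) = 0.247141357.
P = 58.3458 / 0.247141357 ≈ 236.08.

$236.08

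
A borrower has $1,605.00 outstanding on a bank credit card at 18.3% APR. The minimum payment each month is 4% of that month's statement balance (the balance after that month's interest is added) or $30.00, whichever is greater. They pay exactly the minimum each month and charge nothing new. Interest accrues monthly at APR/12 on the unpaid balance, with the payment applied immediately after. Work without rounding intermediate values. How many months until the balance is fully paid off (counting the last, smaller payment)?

62 months

Monthly rate r = 18.3%/12 = 1.525% = 0.01525.
While 4% of the post-interest balance exceeds $30.00, each month B ← (B·(1+r))·(1 − 0.04), i.e. B shrinks by the factor (1+r)·0.96 = 0.97464.
This holds for months 1–31. Entering month 32 the balance is $723.85; 4% of the post-interest balance is now below $30.00, so the flat $30.00 minimum applies from here.
From month 32 a fixed $30.00 at rate r clears $723.85 in 31 more payments. Total: 31 + 31 = 62 months.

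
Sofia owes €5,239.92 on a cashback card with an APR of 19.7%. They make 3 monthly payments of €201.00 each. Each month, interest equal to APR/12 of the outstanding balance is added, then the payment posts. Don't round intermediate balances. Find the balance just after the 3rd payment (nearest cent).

Monthly rate r = 19.7%/12 = 1.64167% = 0.0164167.
Each month: B ← B·(1+r) − €201.00.
Month 1: interest €86.02; balance after payment €5,124.94.
Month 2: interest €84.13; balance after payment €5,008.08.
Month 3: interest €82.22; balance after payment €4,889.29.

€4,889.29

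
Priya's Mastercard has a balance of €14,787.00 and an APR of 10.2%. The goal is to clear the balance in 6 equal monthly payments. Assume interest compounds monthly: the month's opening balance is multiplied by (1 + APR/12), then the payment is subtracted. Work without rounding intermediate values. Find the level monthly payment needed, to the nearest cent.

€2,538.34

Monthly rate r = 10.2%/12 = 0.85% = 0.0085.
Level-payment amortization: P = B₀·r / (1 − (1+r)^(−n)) = 14787.00·0.0085 / (1 − 1.0085^(−6)).
Denominator 1 − (1+r)^(−6) = 0.0495164943.
P = 125.689 / 0.0495164943 ≈ 2538.34.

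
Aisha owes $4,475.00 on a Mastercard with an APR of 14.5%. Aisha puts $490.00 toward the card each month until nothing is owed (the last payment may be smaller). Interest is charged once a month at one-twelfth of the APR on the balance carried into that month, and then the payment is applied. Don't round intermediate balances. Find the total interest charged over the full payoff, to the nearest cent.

Monthly rate r = 14.5%/12 = 1.20833% = 0.0120833.
Payoff takes n = ⌈−ln(1 − rB₀/P)/ln(1+r)⌉ = ⌈9.735⌉ = 10 payments; the last is $360.89.
Total paid = 9·$490.00 + $360.89 = $4,770.89.
Total interest = total paid − principal = $4,770.89 − $4,475.00 = $295.89.

$295.89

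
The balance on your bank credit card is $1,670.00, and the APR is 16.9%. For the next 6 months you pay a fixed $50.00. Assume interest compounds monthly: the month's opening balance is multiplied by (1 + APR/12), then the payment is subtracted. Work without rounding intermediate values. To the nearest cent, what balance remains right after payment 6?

Monthly rate r = 16.9%/12 = 1.40833% = 0.0140833.
Each month: B ← B·(1+r) − $50.00.
Month 1: interest $23.52; balance after payment $1,643.52.
Month 2: interest $23.15; balance after payment $1,616.67.
Month 3: interest $22.77; balance after payment $1,589.43.
Month 4: interest $22.38; balance after payment $1,561.82.
Month 5: interest $22.00; balance after payment $1,533.81.
Month 6: interest $21.60; balance after payment $1,505.41.

$1,505.41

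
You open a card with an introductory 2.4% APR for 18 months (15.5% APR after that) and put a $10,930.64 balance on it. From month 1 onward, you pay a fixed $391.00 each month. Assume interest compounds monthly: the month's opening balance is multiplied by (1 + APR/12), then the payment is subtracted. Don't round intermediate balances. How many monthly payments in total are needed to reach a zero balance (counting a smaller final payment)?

30 months

Promo months 1–18 at r₀ = 2.4%/12 = 0.002; months 19+ at r₁ = 15.5%/12 = 0.0129167.
After month 18: iterate B ← B·(1+r₀) − $391.00 for 18 months → $4,171.97.
Then at r₁ with $391.00/mo: n₂ = −ln(1 − r₁·B/P)/ln(1+r₁) ≈ 11.55 → 12 more payments.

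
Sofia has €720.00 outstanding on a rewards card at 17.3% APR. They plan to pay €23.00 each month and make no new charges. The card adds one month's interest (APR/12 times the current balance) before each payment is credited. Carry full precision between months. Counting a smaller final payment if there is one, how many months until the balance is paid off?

42 payments

Monthly rate r = 17.3%/12 = 1.44167% = 0.0144167.
Recurrence: B ← B·(1+r) − €23.00.
Month 1: interest €10.38; balance after payment €707.38.
Month 2: interest €10.20; balance after payment €694.58.
Closed form: n = −ln(1 − rB₀/P)/ln(1+r) = −ln(0.5487)/ln(1.01442) ≈ 41.933, so the balance reaches zero during payment 42.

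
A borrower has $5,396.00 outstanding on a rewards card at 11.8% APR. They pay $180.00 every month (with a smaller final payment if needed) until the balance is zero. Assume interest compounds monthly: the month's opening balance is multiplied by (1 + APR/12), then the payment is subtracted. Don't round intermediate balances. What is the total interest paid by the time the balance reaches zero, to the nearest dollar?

Monthly rate r = 11.8%/12 = 0.983333% = 0.00983333.
Payoff takes n = ⌈−ln(1 − rB₀/P)/ln(1+r)⌉ = ⌈35.691⌉ = 36 payments; the last is $124.58.
Total paid = 35·$180.00 + $124.58 = $6,424.58.
Total interest = total paid − principal = $6,424.58 − $5,396.00 = $1,028.58.

$1,029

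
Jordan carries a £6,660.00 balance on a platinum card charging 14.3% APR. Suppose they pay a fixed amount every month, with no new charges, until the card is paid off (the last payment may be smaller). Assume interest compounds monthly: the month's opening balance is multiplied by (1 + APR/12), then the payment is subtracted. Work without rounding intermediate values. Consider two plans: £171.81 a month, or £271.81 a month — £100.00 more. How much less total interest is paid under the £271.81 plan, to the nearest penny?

£1,066.14

Monthly rate r = 14.3%/12 = 1.19167% = 0.0119167.
At £171.81/mo: n = ⌈−ln(1 − rB₀/P)/ln(1+r)⌉ = 53 payments (last £54.92); total interest = total paid − £6,660.00 = £2,329.04.
At £271.81/mo: 30 payments (last £40.41); total interest £1,262.90.
Interest saved = £2,329.04 − £1,262.90 = £1,066.14.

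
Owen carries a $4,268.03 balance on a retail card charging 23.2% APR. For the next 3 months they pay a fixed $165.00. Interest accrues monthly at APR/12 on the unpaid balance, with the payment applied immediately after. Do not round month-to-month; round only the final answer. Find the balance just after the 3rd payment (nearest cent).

$4,015.76

Monthly rate r = 23.2%/12 = 1.93333% = 0.0193333.
Each month: B ← B·(1+r) − $165.00.
Month 1: interest $82.52; balance after payment $4,185.55.
Month 2: interest $80.92; balance after payment $4,101.47.
Month 3: interest $79.30; balance after payment $4,015.76.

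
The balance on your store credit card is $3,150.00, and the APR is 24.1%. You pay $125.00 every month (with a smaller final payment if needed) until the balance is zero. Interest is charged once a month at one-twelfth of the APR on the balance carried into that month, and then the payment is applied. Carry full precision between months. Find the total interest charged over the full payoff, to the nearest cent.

Monthly rate r = 24.1%/12 = 2.00833% = 0.0200833.
Payoff takes n = ⌈−ln(1 − rB₀/P)/ln(1+r)⌉ = ⌈35.476⌉ = 36 payments; the last is $59.85.
Total paid = 35·$125.00 + $59.85 = $4,434.85.
Total interest = total paid − principal = $4,434.85 − $3,150.00 = $1,284.85.

$1,284.85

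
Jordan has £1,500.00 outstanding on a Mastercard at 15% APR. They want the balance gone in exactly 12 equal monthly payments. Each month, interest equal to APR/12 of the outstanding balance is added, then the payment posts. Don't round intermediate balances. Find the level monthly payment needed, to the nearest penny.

£135.39

Monthly rate r = 15%/12 = 1.25% = 0.0125.
Level-payment amortization: P = B₀·r / (1 − (1+r)^(−n)) = 1500.00·0.0125 / (1 − 1.0125^(−12)).
Denominator 1 − (1+r)^(−12) = 0.1384914.
P = 18.75 / 0.1384914 ≈ 135.39.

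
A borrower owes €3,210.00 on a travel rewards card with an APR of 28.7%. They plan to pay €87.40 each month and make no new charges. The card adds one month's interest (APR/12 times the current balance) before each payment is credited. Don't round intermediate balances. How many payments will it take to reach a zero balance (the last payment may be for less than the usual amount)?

Monthly rate r = 28.7%/12 = 2.39167% = 0.0239167.
Recurrence: B ← B·(1+r) − €87.40.
Month 1: interest €76.77; balance after payment €3,199.37.
Month 2: interest €76.52; balance after payment €3,188.49.
Closed form: n = −ln(1 − rB₀/P)/ln(1+r) = −ln(0.1216)/ln(1.02392) ≈ 89.149, so the balance reaches zero during payment 90.

90 payments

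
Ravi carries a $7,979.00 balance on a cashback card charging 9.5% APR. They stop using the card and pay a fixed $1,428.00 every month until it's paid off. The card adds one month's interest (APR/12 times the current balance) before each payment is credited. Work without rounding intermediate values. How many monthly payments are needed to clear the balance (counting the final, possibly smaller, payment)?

Monthly rate r = 9.5%/12 = 0.791667% = 0.00791667.
Recurrence: B ← B·(1+r) − $1,428.00.
Month 1: interest $63.17; balance after payment $6,614.17.
Month 2: interest $52.36; balance after payment $5,238.53.
Month 3: interest $41.47; balance after payment $3,852.00.
Month 4: interest $30.50; balance after payment $2,454.50.
Month 5: interest $19.43; balance after payment $1,045.93.
Month 6: interest $8.28; balance after payment $0.00.

6 months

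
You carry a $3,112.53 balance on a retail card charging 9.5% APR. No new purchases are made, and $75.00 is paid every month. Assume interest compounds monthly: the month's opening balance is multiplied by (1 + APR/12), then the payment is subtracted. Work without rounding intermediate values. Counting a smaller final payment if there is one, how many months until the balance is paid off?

51 months

Monthly rate r = 9.5%/12 = 0.791667% = 0.00791667.
Recurrence: B ← B·(1+r) − $75.00.
Month 1: interest $24.64; balance after payment $3,062.17.
Month 2: interest $24.24; balance after payment $3,011.41.
Closed form: n = −ln(1 − rB₀/P)/ln(1+r) = −ln(0.67146)/ln(1.00792) ≈ 50.511, so the balance reaches zero during payment 51.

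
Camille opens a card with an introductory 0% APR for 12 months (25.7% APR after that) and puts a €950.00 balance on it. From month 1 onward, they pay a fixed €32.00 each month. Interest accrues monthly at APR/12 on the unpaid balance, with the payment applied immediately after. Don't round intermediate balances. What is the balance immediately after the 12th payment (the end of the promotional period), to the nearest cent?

Promo months 1–12 at r₀ = 0%/12 = 0; months 13+ at r₁ = 25.7%/12 = 0.0214167.
After month 12 (no interest yet): B = €950.00 − 12·€32.00 = €566.00.

€566.00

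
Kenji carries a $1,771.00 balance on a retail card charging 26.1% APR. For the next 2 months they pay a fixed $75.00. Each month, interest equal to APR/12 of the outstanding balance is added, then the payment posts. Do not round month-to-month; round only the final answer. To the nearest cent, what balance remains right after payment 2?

Monthly rate r = 26.1%/12 = 2.175% = 0.02175.
Each month: B ← B·(1+r) − $75.00.
Month 1: interest $38.52; balance after payment $1,734.52.
Month 2: interest $37.73; balance after payment $1,697.25.

$1,697.25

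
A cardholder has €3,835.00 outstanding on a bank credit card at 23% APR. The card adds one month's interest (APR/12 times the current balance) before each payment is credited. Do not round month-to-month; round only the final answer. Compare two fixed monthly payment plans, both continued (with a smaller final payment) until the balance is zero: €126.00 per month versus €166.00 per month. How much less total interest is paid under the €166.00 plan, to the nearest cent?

€697.17

Monthly rate r = 23%/12 = 1.91667% = 0.0191667.
At €126.00/mo: n = ⌈−ln(1 − rB₀/P)/ln(1+r)⌉ = 47 payments (last €14.89); total interest = total paid − €3,835.00 = €1,975.89.
At €166.00/mo: 31 payments (last €133.72); total interest €1,278.72.
Interest saved = €1,975.89 − €1,278.72 = €697.17.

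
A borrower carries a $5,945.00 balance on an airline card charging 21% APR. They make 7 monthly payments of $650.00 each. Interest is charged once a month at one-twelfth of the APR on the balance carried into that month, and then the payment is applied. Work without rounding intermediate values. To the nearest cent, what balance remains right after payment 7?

$1,916.67

Monthly rate r = 21%/12 = 1.75% = 0.0175.
Each month: B ← B·(1+r) − $650.00.
Month 1: interest $104.04; balance after payment $5,399.04.
Month 2: interest $94.48; balance after payment $4,843.52.
Month 3: interest $84.76; balance after payment $4,278.28.
Month 4: interest $74.87; balance after payment $3,703.15.
Month 5: interest $64.81; balance after payment $3,117.96.
Month 6: interest $54.56; balance after payment $2,522.52.
Month 7: interest $44.14; balance after payment $1,916.67.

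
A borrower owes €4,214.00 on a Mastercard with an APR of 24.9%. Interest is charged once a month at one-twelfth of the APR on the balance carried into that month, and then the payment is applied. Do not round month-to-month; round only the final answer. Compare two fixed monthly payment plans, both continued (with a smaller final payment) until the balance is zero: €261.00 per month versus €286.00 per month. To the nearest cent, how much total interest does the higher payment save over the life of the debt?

€103.29

Monthly rate r = 24.9%/12 = 2.075% = 0.02075.
At €261.00/mo: n = ⌈−ln(1 − rB₀/P)/ln(1+r)⌉ = 20 payments (last €226.32); total interest = total paid − €4,214.00 = €971.32.
At €286.00/mo: 18 payments (last €220.03); total interest €868.03.
Interest saved = €971.32 − €868.03 = €103.29.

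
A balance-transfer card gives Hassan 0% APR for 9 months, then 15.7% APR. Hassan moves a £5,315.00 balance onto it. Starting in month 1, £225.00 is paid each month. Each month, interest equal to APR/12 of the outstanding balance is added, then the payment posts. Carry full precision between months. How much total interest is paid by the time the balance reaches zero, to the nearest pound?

Promo months 1–9 at r₀ = 0%/12 = 0; months 10+ at r₁ = 15.7%/12 = 0.0130833.
After month 9 (no interest yet): B = £5,315.00 − 9·£225.00 = £3,290.00.
Then at r₁ with £225.00/mo: n₂ = −ln(1 − r₁·B/P)/ln(1+r₁) ≈ 16.34 → 17 more payments.
Total paid = 25·£225.00 + £75.81 = £5,700.81; interest = £5,700.81 − £5,315.00 = £385.81.

£386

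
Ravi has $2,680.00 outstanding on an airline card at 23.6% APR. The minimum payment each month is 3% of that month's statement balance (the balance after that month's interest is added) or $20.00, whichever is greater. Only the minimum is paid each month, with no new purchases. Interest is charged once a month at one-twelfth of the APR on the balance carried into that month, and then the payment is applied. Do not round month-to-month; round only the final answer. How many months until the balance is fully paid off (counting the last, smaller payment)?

182 months

Monthly rate r = 23.6%/12 = 1.96667% = 0.0196667.
While 3% of the post-interest balance exceeds $20.00, each month B ← (B·(1+r))·(1 − 0.03), i.e. B shrinks by the factor (1+r)·0.97 = 0.98908.
This holds for months 1–129. Entering month 130 the balance is $649.83; 3% of the post-interest balance is now below $20.00, so the flat $20.00 minimum applies from here.
From month 130 a fixed $20.00 at rate r clears $649.83 in 53 more payments. Total: 129 + 53 = 182 months.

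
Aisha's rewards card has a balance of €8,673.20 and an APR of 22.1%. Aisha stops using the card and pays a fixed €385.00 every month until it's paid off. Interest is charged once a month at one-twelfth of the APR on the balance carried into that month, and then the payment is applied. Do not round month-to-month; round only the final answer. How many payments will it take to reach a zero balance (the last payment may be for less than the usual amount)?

30 months

Monthly rate r = 22.1%/12 = 1.84167% = 0.0184167.
Recurrence: B ← B·(1+r) − €385.00.
Month 1: interest €159.73; balance after payment €8,447.93.
Month 2: interest €155.58; balance after payment €8,218.51.
Closed form: n = −ln(1 − rB₀/P)/ln(1+r) = −ln(0.58511)/ln(1.01842) ≈ 29.369, so the balance reaches zero during payment 30.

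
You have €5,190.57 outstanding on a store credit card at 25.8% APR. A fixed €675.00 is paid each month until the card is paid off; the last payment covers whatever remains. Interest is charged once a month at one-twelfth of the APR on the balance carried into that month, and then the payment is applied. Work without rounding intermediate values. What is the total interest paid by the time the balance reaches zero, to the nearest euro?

Monthly rate r = 25.8%/12 = 2.15% = 0.0215.
Payoff takes n = ⌈−ln(1 − rB₀/P)/ln(1+r)⌉ = ⌈8.496⌉ = 9 payments; the last is €336.27.
Total paid = 8·€675.00 + €336.27 = €5,736.27.
Total interest = total paid − principal = €5,736.27 − €5,190.57 = €545.70.

€546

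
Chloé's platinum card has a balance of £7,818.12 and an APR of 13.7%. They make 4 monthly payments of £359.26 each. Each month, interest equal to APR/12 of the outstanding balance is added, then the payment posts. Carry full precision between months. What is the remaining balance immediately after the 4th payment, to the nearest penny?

£6,719.47

Monthly rate r = 13.7%/12 = 1.14167% = 0.0114167.
Each month: B ← B·(1+r) − £359.26.
Month 1: interest £89.26; balance after payment £7,548.12.
Month 2: interest £86.17; balance after payment £7,275.03.
Month 3: interest £83.06; balance after payment £6,998.83.
Month 4: interest £79.90; balance after payment £6,719.47.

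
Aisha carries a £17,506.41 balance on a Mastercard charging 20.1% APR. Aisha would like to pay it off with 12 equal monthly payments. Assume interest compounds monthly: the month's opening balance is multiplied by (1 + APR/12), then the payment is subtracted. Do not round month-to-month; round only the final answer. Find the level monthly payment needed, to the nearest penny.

Monthly rate r = 20.1%/12 = 1.675% = 0.01675.
Level-payment amortization: P = B₀·r / (1 − (1+r)^(−n)) = 17506.41·0.01675 / (1 − 1.01675^(−12)).
Denominator 1 − (1+r)^(−12) = 0.180724765.
P = 293.232 / 0.180724765 ≈ 1622.54.

£1,622.54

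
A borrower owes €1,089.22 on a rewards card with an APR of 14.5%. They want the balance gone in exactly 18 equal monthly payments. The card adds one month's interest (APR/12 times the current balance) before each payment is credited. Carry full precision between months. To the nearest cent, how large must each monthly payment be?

Monthly rate r = 14.5%/12 = 1.20833% = 0.0120833.
Level-payment amortization: P = B₀·r / (1 − (1+r)^(−n)) = 1089.22·0.0120833 / (1 − 1.01208^(−18)).
Denominator 1 − (1+r)^(−18) = 0.194422952.
P = 13.1614 / 0.194422952 ≈ 67.69.

€67.69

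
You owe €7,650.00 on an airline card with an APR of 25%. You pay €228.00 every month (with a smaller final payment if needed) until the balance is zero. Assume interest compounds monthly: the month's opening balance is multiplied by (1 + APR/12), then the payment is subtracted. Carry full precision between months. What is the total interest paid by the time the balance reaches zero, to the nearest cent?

€5,627.16

Monthly rate r = 25%/12 = 2.08333% = 0.0208333.
Payoff takes n = ⌈−ln(1 − rB₀/P)/ln(1+r)⌉ = ⌈58.231⌉ = 59 payments; the last is €53.16.
Total paid = 58·€228.00 + €53.16 = €13,277.16.
Total interest = total paid − principal = €13,277.16 − €7,650.00 = €5,627.16.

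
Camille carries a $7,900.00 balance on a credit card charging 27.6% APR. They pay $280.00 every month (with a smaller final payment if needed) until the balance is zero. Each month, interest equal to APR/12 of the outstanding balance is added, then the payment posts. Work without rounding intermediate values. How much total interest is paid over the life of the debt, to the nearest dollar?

$4,989

Monthly rate r = 27.6%/12 = 2.3% = 0.023.
Payoff takes n = ⌈−ln(1 − rB₀/P)/ln(1+r)⌉ = ⌈46.033⌉ = 47 payments; the last is $9.33.
Total paid = 46·$280.00 + $9.33 = $12,889.33.
Total interest = total paid − principal = $12,889.33 − $7,900.00 = $4,989.33.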